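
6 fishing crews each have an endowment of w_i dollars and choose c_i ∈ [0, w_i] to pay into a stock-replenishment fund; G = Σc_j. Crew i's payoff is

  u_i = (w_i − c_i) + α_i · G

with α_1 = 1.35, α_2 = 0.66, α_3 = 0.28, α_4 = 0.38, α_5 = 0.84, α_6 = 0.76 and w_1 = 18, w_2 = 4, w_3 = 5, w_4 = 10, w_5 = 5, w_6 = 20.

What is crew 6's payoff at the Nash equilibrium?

33.68

∂u_i/∂c_i = α_i − 1, so crew i contributes w_i if α_i > 1, else 0.
α_i > 1 for i ∈ {1}; NE contributions (18, 0, 0, 0, 0, 0), G = 18.
u_6 = (20 − 0) + 0.76·18 = 33.68.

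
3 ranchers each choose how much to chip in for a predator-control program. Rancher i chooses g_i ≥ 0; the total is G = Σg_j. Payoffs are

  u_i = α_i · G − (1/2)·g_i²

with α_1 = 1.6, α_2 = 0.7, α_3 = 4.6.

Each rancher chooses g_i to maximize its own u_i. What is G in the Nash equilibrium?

6.9

Rancher i's FOC: ∂u_i/∂g_i = α_i − g_i = 0, so g_i* = α_i.
NE contributions = (1.6, 0.7, 4.6); G = 6.9.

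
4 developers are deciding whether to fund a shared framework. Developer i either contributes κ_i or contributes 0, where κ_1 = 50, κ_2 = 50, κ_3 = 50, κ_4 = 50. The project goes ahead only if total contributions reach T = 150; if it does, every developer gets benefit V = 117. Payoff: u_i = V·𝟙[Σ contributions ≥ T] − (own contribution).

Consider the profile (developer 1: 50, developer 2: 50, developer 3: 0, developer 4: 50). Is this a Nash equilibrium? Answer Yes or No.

Yes

Total = 150 ≥ 150: provided.
Developer 1 (pledges 50, payoff 67): dropping to 0 → total 100, payoff 0. No gain.
Developer 2 (pledges 50, payoff 67): dropping to 0 → total 100, payoff 0. No gain.
Developer 3 (pledges 0, payoff 117): pledging 50 → total 200, payoff 67. No gain.
Developer 4 (pledges 50, payoff 67): dropping to 0 → total 100, payoff 0. No gain.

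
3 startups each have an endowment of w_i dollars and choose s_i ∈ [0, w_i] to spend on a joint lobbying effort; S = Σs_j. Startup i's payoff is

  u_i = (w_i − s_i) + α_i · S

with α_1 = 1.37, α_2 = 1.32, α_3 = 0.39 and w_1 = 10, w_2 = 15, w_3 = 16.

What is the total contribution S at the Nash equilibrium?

25

∂u_i/∂s_i = α_i − 1, so startup i contributes w_i if α_i > 1, else 0.
α_i > 1 for i ∈ {1, 2}; NE contributions (10, 15, 0), S = 25.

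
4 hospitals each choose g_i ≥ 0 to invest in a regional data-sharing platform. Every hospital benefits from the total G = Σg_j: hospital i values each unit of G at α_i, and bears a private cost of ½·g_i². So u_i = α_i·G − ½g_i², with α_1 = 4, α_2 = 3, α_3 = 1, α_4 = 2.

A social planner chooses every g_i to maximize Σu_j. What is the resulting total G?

40

Planner FOC: ∂(Σu_j)/∂g_i = (Σα_j) − g_i = 0, so g_i^SO = Σα_j = 10 for every i; G^SO = 40.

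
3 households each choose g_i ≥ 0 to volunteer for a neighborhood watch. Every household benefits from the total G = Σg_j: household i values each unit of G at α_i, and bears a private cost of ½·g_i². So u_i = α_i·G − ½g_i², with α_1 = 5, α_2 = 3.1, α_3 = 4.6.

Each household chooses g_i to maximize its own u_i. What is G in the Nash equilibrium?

Household i's FOC: ∂u_i/∂g_i = α_i − g_i = 0, so g_i* = α_i.
NE contributions = (5, 3.1, 4.6); G = 12.7.

12.7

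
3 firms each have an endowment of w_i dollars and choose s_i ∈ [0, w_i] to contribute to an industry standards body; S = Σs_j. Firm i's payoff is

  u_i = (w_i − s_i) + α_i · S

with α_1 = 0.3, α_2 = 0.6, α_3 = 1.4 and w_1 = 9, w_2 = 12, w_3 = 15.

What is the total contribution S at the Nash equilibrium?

∂u_i/∂s_i = α_i − 1, so firm i contributes w_i if α_i > 1, else 0.
α_i > 1 for i ∈ {3}; NE contributions (0, 0, 15), S = 15.

15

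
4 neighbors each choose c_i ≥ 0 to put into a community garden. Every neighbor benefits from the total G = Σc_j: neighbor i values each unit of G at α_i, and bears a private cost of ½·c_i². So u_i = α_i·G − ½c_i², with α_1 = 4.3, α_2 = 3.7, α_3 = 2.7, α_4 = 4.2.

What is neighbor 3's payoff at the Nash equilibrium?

Neighbor i's FOC: ∂u_i/∂c_i = α_i − c_i = 0, so c_i* = α_i.
NE contributions = (4.3, 3.7, 2.7, 4.2); G = 14.9.
u_3 = α_3·G − ½·(c_3)² = 2.7·14.9 − ½·2.7² = 36.585.

36.585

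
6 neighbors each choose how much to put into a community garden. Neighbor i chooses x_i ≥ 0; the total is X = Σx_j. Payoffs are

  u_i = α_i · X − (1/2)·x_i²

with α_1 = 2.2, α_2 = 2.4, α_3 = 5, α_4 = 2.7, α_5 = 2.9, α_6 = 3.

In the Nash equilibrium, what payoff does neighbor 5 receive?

Neighbor i's FOC: ∂u_i/∂x_i = α_i − x_i = 0, so x_i* = α_i.
NE contributions = (2.2, 2.4, 5, 2.7, 2.9, 3); X = 18.2.
u_5 = α_5·X − ½·(x_5)² = 2.9·18.2 − ½·2.9² = 48.575.

48.575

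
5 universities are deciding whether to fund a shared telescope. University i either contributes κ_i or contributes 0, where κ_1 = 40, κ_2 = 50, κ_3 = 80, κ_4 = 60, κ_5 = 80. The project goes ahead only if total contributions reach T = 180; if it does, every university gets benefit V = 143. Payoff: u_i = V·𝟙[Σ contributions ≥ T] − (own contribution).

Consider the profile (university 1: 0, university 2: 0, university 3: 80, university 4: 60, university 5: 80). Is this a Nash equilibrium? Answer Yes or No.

Total = 220 ≥ 180: provided.
University 1 (pledges 0, payoff 143): pledging 40 → total 260, payoff 103. No gain.
University 2 (pledges 0, payoff 143): pledging 50 → total 270, payoff 93. No gain.
University 3 (pledges 80, payoff 63): dropping to 0 → total 140, payoff 0. No gain.
University 4 (pledges 60, payoff 83): dropping to 0 → total 160, payoff 0. No gain.
University 5 (pledges 80, payoff 63): dropping to 0 → total 140, payoff 0. No gain.

Yes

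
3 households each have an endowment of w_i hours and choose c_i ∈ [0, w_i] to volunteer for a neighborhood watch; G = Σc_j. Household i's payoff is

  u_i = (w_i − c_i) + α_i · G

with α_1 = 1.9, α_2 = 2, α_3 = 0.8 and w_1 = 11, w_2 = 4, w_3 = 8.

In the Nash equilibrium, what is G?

∂u_i/∂c_i = α_i − 1, so household i contributes w_i if α_i > 1, else 0.
α_i > 1 for i ∈ {1, 2}; NE contributions (11, 4, 0), G = 15.

15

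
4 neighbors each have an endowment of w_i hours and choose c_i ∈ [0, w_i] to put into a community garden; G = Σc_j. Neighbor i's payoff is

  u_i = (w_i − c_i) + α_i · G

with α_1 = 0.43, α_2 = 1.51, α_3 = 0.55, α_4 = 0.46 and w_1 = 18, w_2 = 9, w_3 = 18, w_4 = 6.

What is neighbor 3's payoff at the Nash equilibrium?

∂u_i/∂c_i = α_i − 1, so neighbor i contributes w_i if α_i > 1, else 0.
α_i > 1 for i ∈ {2}; NE contributions (0, 9, 0, 0), G = 9.
u_3 = (18 − 0) + 0.55·9 = 22.95.

22.95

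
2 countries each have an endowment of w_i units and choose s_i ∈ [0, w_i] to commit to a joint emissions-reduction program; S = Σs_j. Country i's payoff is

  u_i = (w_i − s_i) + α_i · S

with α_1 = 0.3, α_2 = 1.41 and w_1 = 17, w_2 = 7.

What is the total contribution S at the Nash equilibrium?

∂u_i/∂s_i = α_i − 1, so country i contributes w_i if α_i > 1, else 0.
α_i > 1 for i ∈ {2}; NE contributions (0, 7), S = 7.

7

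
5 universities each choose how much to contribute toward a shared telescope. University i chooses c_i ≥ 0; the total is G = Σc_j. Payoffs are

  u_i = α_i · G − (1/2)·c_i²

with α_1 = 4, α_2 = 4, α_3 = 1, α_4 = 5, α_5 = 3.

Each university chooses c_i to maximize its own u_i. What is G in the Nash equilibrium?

17

University i's FOC: ∂u_i/∂c_i = α_i − c_i = 0, so c_i* = α_i.
NE contributions = (4, 4, 1, 5, 3); G = 17.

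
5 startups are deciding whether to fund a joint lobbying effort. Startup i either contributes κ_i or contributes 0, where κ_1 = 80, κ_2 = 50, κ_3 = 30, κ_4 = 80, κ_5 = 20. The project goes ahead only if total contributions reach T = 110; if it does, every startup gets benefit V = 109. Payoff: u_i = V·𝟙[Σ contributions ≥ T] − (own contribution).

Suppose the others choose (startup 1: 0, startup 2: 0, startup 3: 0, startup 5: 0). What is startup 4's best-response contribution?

0

Others' total = 0. Even contributing 80 gives 80 < 110: no benefit either way.
Best response: 0.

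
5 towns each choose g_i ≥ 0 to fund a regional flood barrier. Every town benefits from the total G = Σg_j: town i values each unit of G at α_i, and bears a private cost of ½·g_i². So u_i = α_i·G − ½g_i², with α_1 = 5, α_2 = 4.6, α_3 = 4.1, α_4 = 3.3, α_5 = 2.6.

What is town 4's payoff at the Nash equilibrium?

59.235

Town i's FOC: ∂u_i/∂g_i = α_i − g_i = 0, so g_i* = α_i.
NE contributions = (5, 4.6, 4.1, 3.3, 2.6); G = 19.6.
u_4 = α_4·G − ½·(g_4)² = 3.3·19.6 − ½·3.3² = 59.235.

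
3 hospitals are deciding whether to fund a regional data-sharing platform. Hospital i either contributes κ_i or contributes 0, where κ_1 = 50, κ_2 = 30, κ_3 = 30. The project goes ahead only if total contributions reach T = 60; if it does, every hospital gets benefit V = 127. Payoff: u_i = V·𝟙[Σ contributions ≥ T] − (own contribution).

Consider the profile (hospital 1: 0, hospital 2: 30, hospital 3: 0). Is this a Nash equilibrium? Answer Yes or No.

No

Total = 30 < 60: not provided.
Hospital 1 (pledges 0, payoff 0): pledging 50 → total 80, payoff 77. Profitable deviation.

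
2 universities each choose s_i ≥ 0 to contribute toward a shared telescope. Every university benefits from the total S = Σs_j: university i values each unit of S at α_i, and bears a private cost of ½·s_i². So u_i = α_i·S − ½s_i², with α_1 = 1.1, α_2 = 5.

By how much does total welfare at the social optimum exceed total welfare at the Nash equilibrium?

University i's FOC: ∂u_i/∂s_i = α_i − s_i = 0, so s_i* = α_i.
NE contributions = (1.1, 5); S = 6.1.
W^NE = (Σα)·S − ½Σα_i² = 6.1² − ½·26.21 = 24.105.
Planner sets s_i = Σα_j = 6.1 for every i, so S^SO = 2·6.1 = 12.2.
W^SO = (Σα)·S^SO − ½·2·(Σα)² = (2/2)·6.1² = 37.21.
Deadweight loss = W^SO − W^NE = 13.105.

13.105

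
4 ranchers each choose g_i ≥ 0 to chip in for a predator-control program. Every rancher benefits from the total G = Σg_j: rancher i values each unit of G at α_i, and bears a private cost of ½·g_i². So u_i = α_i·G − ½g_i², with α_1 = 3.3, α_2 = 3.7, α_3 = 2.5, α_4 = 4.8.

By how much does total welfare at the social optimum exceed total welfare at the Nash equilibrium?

Rancher i's FOC: ∂u_i/∂g_i = α_i − g_i = 0, so g_i* = α_i.
NE contributions = (3.3, 3.7, 2.5, 4.8); G = 14.3.
W^NE = (Σα)·G − ½Σα_i² = 14.3² − ½·53.87 = 177.555.
Planner sets g_i = Σα_j = 14.3 for every i, so G^SO = 4·14.3 = 57.2.
W^SO = (Σα)·G^SO − ½·4·(Σα)² = (4/2)·14.3² = 408.98.
Deadweight loss = W^SO − W^NE = 231.425.

231.425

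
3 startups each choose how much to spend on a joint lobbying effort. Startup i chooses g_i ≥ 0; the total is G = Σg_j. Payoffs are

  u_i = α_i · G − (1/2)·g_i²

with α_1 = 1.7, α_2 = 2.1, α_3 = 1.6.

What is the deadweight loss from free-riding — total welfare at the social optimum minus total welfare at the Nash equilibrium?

19.51

Startup i's FOC: ∂u_i/∂g_i = α_i − g_i = 0, so g_i* = α_i.
NE contributions = (1.7, 2.1, 1.6); G = 5.4.
W^NE = (Σα)·G − ½Σα_i² = 5.4² − ½·9.86 = 24.23.
Planner sets g_i = Σα_j = 5.4 for every i, so G^SO = 3·5.4 = 16.2.
W^SO = (Σα)·G^SO − ½·3·(Σα)² = (3/2)·5.4² = 43.74.
Deadweight loss = W^SO − W^NE = 19.51.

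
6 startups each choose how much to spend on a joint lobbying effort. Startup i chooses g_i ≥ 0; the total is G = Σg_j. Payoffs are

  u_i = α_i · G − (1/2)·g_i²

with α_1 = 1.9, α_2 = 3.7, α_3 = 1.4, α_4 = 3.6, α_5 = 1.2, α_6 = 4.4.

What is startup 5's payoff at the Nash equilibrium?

18.72

Startup i's FOC: ∂u_i/∂g_i = α_i − g_i = 0, so g_i* = α_i.
NE contributions = (1.9, 3.7, 1.4, 3.6, 1.2, 4.4); G = 16.2.
u_5 = α_5·G − ½·(g_5)² = 1.2·16.2 − ½·1.2² = 18.72.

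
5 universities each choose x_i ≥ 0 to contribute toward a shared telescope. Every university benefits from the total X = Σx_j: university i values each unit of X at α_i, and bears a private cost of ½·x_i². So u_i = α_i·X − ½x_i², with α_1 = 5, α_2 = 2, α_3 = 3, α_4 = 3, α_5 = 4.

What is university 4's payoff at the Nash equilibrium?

University i's FOC: ∂u_i/∂x_i = α_i − x_i = 0, so x_i* = α_i.
NE contributions = (5, 2, 3, 3, 4); X = 17.
u_4 = α_4·X − ½·(x_4)² = 3·17 − ½·3² = 46.5.

46.5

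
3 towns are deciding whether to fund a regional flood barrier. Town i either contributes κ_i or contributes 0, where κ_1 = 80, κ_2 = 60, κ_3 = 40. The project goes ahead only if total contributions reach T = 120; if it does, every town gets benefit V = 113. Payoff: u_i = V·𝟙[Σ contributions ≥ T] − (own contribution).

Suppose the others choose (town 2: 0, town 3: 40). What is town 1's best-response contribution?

80

Others' total = 40. Contributing 80 brings total to 120 ≥ 120: gain V − κ_1 = 33.
Best response: 80.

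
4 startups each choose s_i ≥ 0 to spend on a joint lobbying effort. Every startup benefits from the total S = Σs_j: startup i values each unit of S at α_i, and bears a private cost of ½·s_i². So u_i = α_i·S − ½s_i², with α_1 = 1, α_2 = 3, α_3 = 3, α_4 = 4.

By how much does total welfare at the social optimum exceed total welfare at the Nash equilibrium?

Startup i's FOC: ∂u_i/∂s_i = α_i − s_i = 0, so s_i* = α_i.
NE contributions = (1, 3, 3, 4); S = 11.
W^NE = (Σα)·S − ½Σα_i² = 11² − ½·35 = 103.5.
Planner sets s_i = Σα_j = 11 for every i, so S^SO = 4·11 = 44.
W^SO = (Σα)·S^SO − ½·4·(Σα)² = (4/2)·11² = 242.
Deadweight loss = W^SO − W^NE = 138.5.

138.5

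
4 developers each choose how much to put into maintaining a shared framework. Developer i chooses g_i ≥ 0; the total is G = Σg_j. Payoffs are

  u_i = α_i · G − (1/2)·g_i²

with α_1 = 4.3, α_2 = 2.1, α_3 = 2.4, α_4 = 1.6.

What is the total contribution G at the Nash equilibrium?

Developer i's FOC: ∂u_i/∂g_i = α_i − g_i = 0, so g_i* = α_i.
NE contributions = (4.3, 2.1, 2.4, 1.6); G = 10.4.

10.4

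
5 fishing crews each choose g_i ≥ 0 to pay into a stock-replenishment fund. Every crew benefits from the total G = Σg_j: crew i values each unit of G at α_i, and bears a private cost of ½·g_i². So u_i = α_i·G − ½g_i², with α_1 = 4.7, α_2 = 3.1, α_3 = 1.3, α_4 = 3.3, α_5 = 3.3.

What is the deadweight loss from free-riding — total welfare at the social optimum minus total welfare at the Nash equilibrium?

Crew i's FOC: ∂u_i/∂g_i = α_i − g_i = 0, so g_i* = α_i.
NE contributions = (4.7, 3.1, 1.3, 3.3, 3.3); G = 15.7.
W^NE = (Σα)·G − ½Σα_i² = 15.7² − ½·55.17 = 218.905.
Planner sets g_i = Σα_j = 15.7 for every i, so G^SO = 5·15.7 = 78.5.
W^SO = (Σα)·G^SO − ½·5·(Σα)² = (5/2)·15.7² = 616.225.
Deadweight loss = W^SO − W^NE = 397.32.

397.32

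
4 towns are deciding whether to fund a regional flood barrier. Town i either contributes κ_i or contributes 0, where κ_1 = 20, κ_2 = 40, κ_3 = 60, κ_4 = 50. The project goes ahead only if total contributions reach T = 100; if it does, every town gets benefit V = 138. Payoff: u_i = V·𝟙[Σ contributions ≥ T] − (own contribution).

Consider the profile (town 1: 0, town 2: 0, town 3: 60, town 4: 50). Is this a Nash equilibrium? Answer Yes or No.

Total = 110 ≥ 100: provided.
Town 1 (pledges 0, payoff 138): pledging 20 → total 130, payoff 118. No gain.
Town 2 (pledges 0, payoff 138): pledging 40 → total 150, payoff 98. No gain.
Town 3 (pledges 60, payoff 78): dropping to 0 → total 50, payoff 0. No gain.
Town 4 (pledges 50, payoff 88): dropping to 0 → total 60, payoff 0. No gain.

Yes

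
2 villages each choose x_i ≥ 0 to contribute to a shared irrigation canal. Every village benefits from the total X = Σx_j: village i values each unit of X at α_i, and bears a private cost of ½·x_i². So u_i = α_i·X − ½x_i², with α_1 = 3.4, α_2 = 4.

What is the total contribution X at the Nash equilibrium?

Village i's FOC: ∂u_i/∂x_i = α_i − x_i = 0, so x_i* = α_i.
NE contributions = (3.4, 4); X = 7.4.

7.4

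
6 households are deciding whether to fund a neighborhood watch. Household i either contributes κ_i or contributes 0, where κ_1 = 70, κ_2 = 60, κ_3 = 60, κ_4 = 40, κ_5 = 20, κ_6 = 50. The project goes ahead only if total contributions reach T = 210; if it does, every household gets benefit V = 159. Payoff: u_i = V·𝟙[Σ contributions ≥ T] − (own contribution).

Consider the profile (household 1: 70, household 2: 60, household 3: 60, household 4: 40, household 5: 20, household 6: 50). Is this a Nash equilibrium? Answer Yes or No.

No

Total = 300 ≥ 210: provided.
Household 1 (pledges 70, payoff 89): dropping to 0 → total 230, payoff 159. Profitable deviation.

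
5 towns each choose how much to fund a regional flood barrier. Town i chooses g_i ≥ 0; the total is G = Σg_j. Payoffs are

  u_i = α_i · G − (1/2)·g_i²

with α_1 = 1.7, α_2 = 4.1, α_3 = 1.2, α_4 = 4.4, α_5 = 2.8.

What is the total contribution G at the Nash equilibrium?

14.2

Town i's FOC: ∂u_i/∂g_i = α_i − g_i = 0, so g_i* = α_i.
NE contributions = (1.7, 4.1, 1.2, 4.4, 2.8); G = 14.2.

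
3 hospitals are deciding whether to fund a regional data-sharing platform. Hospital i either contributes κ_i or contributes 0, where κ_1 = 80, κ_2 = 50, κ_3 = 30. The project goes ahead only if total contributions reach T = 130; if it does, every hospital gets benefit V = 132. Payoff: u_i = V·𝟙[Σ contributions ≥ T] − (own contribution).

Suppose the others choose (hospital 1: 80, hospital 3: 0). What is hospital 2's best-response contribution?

50

Others' total = 80. Contributing 50 brings total to 130 ≥ 130: gain V − κ_2 = 82.
Best response: 50.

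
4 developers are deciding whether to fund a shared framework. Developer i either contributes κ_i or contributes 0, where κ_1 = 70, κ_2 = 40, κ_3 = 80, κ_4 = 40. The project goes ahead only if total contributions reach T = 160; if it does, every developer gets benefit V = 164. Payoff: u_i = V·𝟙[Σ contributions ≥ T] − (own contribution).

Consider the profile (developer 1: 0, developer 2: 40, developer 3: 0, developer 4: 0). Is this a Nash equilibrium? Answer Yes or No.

No

Total = 40 < 160: not provided.
Developer 1 (pledges 0, payoff 0): pledging 70 → total 110, payoff -70. No gain.
Developer 2 (pledges 40, payoff -40): dropping to 0 → total 0, payoff 0. Profitable deviation.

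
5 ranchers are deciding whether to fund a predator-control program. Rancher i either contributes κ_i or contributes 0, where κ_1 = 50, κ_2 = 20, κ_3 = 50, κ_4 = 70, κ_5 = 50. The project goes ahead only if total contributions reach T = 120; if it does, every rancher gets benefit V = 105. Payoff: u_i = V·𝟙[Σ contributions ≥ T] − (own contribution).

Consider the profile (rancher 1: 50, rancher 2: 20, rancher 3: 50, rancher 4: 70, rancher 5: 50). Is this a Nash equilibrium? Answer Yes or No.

No

Total = 240 ≥ 120: provided.
Rancher 1 (pledges 50, payoff 55): dropping to 0 → total 190, payoff 105. Profitable deviation.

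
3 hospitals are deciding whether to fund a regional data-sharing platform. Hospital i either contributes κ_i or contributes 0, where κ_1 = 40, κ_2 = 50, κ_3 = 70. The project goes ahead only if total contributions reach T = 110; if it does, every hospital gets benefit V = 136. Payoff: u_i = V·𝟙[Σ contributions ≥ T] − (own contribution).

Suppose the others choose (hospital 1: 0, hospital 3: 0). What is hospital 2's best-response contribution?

0

Others' total = 0. Even contributing 50 gives 50 < 110: no benefit either way.
Best response: 0.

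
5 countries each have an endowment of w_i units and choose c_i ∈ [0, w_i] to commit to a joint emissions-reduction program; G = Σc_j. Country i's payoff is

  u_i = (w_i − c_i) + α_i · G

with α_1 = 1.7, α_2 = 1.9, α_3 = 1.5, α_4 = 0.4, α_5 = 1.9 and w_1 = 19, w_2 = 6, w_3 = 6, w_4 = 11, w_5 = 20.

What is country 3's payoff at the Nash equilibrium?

∂u_i/∂c_i = α_i − 1, so country i contributes w_i if α_i > 1, else 0.
α_i > 1 for i ∈ {1, 2, 3, 5}; NE contributions (19, 6, 6, 0, 20), G = 51.
u_3 = (6 − 6) + 1.5·51 = 76.5.

76.5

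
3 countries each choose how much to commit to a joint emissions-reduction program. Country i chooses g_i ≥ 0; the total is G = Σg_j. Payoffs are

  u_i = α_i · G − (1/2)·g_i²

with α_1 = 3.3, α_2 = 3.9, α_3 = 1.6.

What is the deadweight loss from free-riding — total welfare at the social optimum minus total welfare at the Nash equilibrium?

Country i's FOC: ∂u_i/∂g_i = α_i − g_i = 0, so g_i* = α_i.
NE contributions = (3.3, 3.9, 1.6); G = 8.8.
W^NE = (Σα)·G − ½Σα_i² = 8.8² − ½·28.66 = 63.11.
Planner sets g_i = Σα_j = 8.8 for every i, so G^SO = 3·8.8 = 26.4.
W^SO = (Σα)·G^SO − ½·3·(Σα)² = (3/2)·8.8² = 116.16.
Deadweight loss = W^SO − W^NE = 53.05.

53.05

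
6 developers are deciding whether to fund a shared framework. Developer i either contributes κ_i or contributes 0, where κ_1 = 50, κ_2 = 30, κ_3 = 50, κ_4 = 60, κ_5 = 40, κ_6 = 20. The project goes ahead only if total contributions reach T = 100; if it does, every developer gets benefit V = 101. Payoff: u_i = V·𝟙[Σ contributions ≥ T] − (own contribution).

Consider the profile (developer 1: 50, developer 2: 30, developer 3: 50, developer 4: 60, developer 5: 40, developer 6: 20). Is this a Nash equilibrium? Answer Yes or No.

No

Total = 250 ≥ 100: provided.
Developer 1 (pledges 50, payoff 51): dropping to 0 → total 200, payoff 101. Profitable deviation.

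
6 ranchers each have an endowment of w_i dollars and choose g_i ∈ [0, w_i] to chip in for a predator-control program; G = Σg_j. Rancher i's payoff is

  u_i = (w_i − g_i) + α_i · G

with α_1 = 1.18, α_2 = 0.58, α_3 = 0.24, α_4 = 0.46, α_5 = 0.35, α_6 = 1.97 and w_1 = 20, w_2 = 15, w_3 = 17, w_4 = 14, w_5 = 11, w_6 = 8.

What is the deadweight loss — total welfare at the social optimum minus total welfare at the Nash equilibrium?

215.46

∂u_i/∂g_i = α_i − 1, so rancher i contributes w_i if α_i > 1, else 0.
α_i > 1 for i ∈ {1, 6}; NE contributions (20, 0, 0, 0, 0, 8), G = 28.
W^NE = Σw_i − G^NE + (Σα_i)·G^NE = 85 + 3.78·28 = 190.84.
Planner: ∂(Σu_j)/∂g_i = Σα_j − 1 = 3.78 > 0, so everyone contributes w_i; G^SO = 85, W^SO = 85 + 3.78·85 = 406.3.
Deadweight loss = 215.46.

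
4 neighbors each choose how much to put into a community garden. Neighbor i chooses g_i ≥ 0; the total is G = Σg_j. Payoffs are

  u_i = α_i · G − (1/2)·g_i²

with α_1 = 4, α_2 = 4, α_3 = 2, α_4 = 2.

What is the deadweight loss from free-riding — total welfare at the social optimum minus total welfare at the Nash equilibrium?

164

Neighbor i's FOC: ∂u_i/∂g_i = α_i − g_i = 0, so g_i* = α_i.
NE contributions = (4, 4, 2, 2); G = 12.
W^NE = (Σα)·G − ½Σα_i² = 12² − ½·40 = 124.
Planner sets g_i = Σα_j = 12 for every i, so G^SO = 4·12 = 48.
W^SO = (Σα)·G^SO − ½·4·(Σα)² = (4/2)·12² = 288.
Deadweight loss = W^SO − W^NE = 164.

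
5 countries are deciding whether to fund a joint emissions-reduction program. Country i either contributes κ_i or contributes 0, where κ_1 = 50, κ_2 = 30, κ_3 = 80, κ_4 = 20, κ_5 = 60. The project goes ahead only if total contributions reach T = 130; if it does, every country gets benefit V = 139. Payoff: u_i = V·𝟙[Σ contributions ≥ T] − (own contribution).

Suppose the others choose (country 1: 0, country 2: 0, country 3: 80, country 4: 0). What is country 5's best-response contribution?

60

Others' total = 80. Contributing 60 brings total to 140 ≥ 130: gain V − κ_5 = 79.
Best response: 60.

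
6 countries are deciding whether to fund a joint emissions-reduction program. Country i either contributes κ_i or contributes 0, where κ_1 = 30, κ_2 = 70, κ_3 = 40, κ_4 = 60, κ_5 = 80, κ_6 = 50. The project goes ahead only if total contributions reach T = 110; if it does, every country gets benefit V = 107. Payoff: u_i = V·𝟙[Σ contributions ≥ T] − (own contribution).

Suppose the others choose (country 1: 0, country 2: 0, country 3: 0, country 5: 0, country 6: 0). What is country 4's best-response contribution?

Others' total = 0. Even contributing 60 gives 60 < 110: no benefit either way.
Best response: 0.

0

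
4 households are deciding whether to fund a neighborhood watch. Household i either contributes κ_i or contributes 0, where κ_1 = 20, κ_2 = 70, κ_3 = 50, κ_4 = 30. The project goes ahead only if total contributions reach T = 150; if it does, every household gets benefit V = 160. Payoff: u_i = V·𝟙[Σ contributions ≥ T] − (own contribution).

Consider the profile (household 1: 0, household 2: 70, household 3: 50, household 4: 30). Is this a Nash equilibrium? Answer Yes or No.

Total = 150 ≥ 150: provided.
Household 1 (pledges 0, payoff 160): pledging 20 → total 170, payoff 140. No gain.
Household 2 (pledges 70, payoff 90): dropping to 0 → total 80, payoff 0. No gain.
Household 3 (pledges 50, payoff 110): dropping to 0 → total 100, payoff 0. No gain.
Household 4 (pledges 30, payoff 130): dropping to 0 → total 120, payoff 0. No gain.

Yes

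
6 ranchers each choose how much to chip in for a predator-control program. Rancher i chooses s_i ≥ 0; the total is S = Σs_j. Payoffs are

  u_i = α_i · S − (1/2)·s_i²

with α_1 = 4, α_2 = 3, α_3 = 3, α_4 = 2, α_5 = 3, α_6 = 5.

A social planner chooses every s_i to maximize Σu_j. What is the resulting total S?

120

Planner FOC: ∂(Σu_j)/∂s_i = (Σα_j) − s_i = 0, so s_i^SO = Σα_j = 20 for every i; S^SO = 120.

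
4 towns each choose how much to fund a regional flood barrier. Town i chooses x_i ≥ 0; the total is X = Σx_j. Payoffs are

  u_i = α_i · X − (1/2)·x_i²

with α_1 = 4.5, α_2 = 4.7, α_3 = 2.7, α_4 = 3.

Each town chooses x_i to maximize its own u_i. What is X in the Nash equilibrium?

14.9

Town i's FOC: ∂u_i/∂x_i = α_i − x_i = 0, so x_i* = α_i.
NE contributions = (4.5, 4.7, 2.7, 3); X = 14.9.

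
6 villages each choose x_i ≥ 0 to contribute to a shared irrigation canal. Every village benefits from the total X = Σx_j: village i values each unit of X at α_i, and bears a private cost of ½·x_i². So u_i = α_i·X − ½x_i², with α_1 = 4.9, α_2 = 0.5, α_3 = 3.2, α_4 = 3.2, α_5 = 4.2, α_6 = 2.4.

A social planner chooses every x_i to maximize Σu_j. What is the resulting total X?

110.4

Planner FOC: ∂(Σu_j)/∂x_i = (Σα_j) − x_i = 0, so x_i^SO = Σα_j = 18.4 for every i; X^SO = 110.4.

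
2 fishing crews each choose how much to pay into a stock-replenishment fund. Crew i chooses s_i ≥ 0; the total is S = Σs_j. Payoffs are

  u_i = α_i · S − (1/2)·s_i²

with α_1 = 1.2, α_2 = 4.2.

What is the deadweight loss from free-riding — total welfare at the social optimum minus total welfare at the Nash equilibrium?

9.54

Crew i's FOC: ∂u_i/∂s_i = α_i − s_i = 0, so s_i* = α_i.
NE contributions = (1.2, 4.2); S = 5.4.
W^NE = (Σα)·S − ½Σα_i² = 5.4² − ½·19.08 = 19.62.
Planner sets s_i = Σα_j = 5.4 for every i, so S^SO = 2·5.4 = 10.8.
W^SO = (Σα)·S^SO − ½·2·(Σα)² = (2/2)·5.4² = 29.16.
Deadweight loss = W^SO − W^NE = 9.54.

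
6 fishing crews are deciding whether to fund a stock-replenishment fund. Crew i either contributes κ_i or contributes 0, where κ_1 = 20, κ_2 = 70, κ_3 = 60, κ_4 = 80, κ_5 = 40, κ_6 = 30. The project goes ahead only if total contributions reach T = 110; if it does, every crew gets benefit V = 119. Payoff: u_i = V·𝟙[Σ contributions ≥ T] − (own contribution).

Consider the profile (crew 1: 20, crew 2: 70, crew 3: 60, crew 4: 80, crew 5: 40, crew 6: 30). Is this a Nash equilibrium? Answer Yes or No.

No

Total = 300 ≥ 110: provided.
Crew 1 (pledges 20, payoff 99): dropping to 0 → total 280, payoff 119. Profitable deviation.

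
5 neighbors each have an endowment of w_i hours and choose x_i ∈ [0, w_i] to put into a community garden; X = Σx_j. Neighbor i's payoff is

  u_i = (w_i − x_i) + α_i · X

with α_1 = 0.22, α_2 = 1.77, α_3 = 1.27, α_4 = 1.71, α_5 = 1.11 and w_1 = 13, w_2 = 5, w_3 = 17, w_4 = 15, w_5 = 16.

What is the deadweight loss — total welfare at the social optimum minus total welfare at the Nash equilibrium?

66.04

∂u_i/∂x_i = α_i − 1, so neighbor i contributes w_i if α_i > 1, else 0.
α_i > 1 for i ∈ {2, 3, 4, 5}; NE contributions (0, 5, 17, 15, 16), X = 53.
W^NE = Σw_i − X^NE + (Σα_i)·X^NE = 66 + 5.08·53 = 335.24.
Planner: ∂(Σu_j)/∂x_i = Σα_j − 1 = 5.08 > 0, so everyone contributes w_i; X^SO = 66, W^SO = 66 + 5.08·66 = 401.28.
Deadweight loss = 66.04.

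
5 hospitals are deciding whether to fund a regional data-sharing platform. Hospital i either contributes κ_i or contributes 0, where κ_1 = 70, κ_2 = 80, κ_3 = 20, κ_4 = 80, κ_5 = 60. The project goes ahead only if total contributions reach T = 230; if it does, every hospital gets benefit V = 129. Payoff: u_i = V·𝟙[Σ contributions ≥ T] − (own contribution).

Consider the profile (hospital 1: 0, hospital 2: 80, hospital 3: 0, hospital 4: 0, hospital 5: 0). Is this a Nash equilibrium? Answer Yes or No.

Total = 80 < 230: not provided.
Hospital 1 (pledges 0, payoff 0): pledging 70 → total 150, payoff -70. No gain.
Hospital 2 (pledges 80, payoff -80): dropping to 0 → total 0, payoff 0. Profitable deviation.

No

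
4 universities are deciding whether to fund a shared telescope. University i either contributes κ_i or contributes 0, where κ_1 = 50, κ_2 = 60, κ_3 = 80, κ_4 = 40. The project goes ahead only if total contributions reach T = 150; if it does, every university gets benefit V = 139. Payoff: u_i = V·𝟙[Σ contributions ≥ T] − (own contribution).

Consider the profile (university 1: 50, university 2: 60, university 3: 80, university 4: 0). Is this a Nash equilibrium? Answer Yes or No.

Yes

Total = 190 ≥ 150: provided.
University 1 (pledges 50, payoff 89): dropping to 0 → total 140, payoff 0. No gain.
University 2 (pledges 60, payoff 79): dropping to 0 → total 130, payoff 0. No gain.
University 3 (pledges 80, payoff 59): dropping to 0 → total 110, payoff 0. No gain.
University 4 (pledges 0, payoff 139): pledging 40 → total 230, payoff 99. No gain.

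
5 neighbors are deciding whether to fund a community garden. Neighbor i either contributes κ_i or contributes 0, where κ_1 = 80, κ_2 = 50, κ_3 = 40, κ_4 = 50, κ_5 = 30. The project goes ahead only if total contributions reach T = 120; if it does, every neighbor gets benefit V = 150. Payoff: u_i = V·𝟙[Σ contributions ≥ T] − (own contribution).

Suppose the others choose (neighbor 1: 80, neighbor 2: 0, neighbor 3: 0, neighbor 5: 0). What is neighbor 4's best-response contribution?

Others' total = 80. Contributing 50 brings total to 130 ≥ 120: gain V − κ_4 = 100.
Best response: 50.

50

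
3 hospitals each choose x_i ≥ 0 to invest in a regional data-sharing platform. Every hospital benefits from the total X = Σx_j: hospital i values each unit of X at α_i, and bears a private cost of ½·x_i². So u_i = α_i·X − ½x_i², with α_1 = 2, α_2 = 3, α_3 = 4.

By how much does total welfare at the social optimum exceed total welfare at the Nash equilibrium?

Hospital i's FOC: ∂u_i/∂x_i = α_i − x_i = 0, so x_i* = α_i.
NE contributions = (2, 3, 4); X = 9.
W^NE = (Σα)·X − ½Σα_i² = 9² − ½·29 = 66.5.
Planner sets x_i = Σα_j = 9 for every i, so X^SO = 3·9 = 27.
W^SO = (Σα)·X^SO − ½·3·(Σα)² = (3/2)·9² = 121.5.
Deadweight loss = W^SO − W^NE = 55.

55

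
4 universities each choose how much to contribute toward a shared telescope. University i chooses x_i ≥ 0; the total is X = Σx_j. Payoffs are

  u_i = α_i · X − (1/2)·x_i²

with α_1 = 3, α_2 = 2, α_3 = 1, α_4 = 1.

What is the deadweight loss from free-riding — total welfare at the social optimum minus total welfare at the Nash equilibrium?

University i's FOC: ∂u_i/∂x_i = α_i − x_i = 0, so x_i* = α_i.
NE contributions = (3, 2, 1, 1); X = 7.
W^NE = (Σα)·X − ½Σα_i² = 7² − ½·15 = 41.5.
Planner sets x_i = Σα_j = 7 for every i, so X^SO = 4·7 = 28.
W^SO = (Σα)·X^SO − ½·4·(Σα)² = (4/2)·7² = 98.
Deadweight loss = W^SO − W^NE = 56.5.

56.5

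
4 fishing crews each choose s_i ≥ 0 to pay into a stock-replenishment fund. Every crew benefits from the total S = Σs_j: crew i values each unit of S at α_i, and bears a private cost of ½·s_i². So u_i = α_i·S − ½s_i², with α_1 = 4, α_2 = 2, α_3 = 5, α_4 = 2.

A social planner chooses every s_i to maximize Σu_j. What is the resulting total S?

52

Planner FOC: ∂(Σu_j)/∂s_i = (Σα_j) − s_i = 0, so s_i^SO = Σα_j = 13 for every i; S^SO = 52.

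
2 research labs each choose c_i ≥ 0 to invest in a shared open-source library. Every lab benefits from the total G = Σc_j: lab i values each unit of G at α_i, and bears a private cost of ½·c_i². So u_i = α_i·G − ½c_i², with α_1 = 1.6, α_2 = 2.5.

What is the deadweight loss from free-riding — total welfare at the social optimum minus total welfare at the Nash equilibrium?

Lab i's FOC: ∂u_i/∂c_i = α_i − c_i = 0, so c_i* = α_i.
NE contributions = (1.6, 2.5); G = 4.1.
W^NE = (Σα)·G − ½Σα_i² = 4.1² − ½·8.81 = 12.405.
Planner sets c_i = Σα_j = 4.1 for every i, so G^SO = 2·4.1 = 8.2.
W^SO = (Σα)·G^SO − ½·2·(Σα)² = (2/2)·4.1² = 16.81.
Deadweight loss = W^SO − W^NE = 4.405.

4.405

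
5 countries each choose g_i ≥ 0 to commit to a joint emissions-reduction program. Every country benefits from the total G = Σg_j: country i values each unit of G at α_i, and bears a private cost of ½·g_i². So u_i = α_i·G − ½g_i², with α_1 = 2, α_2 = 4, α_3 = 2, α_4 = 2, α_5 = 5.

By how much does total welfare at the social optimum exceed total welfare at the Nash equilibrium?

Country i's FOC: ∂u_i/∂g_i = α_i − g_i = 0, so g_i* = α_i.
NE contributions = (2, 4, 2, 2, 5); G = 15.
W^NE = (Σα)·G − ½Σα_i² = 15² − ½·53 = 198.5.
Planner sets g_i = Σα_j = 15 for every i, so G^SO = 5·15 = 75.
W^SO = (Σα)·G^SO − ½·5·(Σα)² = (5/2)·15² = 562.5.
Deadweight loss = W^SO − W^NE = 364.

364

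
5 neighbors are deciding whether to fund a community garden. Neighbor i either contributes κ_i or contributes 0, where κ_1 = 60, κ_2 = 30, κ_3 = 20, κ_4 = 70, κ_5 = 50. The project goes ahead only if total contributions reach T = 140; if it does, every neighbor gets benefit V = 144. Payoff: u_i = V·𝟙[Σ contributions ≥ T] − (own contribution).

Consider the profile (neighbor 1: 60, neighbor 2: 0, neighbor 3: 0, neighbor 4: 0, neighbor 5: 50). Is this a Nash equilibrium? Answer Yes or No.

Total = 110 < 140: not provided.
Neighbor 1 (pledges 60, payoff -60): dropping to 0 → total 50, payoff 0. Profitable deviation.

No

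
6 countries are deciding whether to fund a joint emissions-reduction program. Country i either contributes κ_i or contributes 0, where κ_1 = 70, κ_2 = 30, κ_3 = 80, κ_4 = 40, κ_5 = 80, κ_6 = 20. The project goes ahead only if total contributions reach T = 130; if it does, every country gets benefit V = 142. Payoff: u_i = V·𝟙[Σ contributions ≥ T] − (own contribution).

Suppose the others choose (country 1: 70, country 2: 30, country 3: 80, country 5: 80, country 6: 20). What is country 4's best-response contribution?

0

Others' total = 280 ≥ 130; contributing adds cost 40 for no extra benefit.
Best response: 0.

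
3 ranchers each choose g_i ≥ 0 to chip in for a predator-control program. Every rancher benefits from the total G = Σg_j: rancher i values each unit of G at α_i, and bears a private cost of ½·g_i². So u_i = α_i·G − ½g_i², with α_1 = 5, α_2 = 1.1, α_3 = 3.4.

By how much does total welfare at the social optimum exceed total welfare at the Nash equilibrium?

64.01

Rancher i's FOC: ∂u_i/∂g_i = α_i − g_i = 0, so g_i* = α_i.
NE contributions = (5, 1.1, 3.4); G = 9.5.
W^NE = (Σα)·G − ½Σα_i² = 9.5² − ½·37.77 = 71.365.
Planner sets g_i = Σα_j = 9.5 for every i, so G^SO = 3·9.5 = 28.5.
W^SO = (Σα)·G^SO − ½·3·(Σα)² = (3/2)·9.5² = 135.375.
Deadweight loss = W^SO − W^NE = 64.01.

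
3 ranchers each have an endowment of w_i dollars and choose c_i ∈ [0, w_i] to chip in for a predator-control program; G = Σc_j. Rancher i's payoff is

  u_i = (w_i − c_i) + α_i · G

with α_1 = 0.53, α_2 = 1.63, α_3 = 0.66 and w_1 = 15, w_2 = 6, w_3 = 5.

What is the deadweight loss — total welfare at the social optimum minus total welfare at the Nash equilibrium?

36.4

∂u_i/∂c_i = α_i − 1, so rancher i contributes w_i if α_i > 1, else 0.
α_i > 1 for i ∈ {2}; NE contributions (0, 6, 0), G = 6.
W^NE = Σw_i − G^NE + (Σα_i)·G^NE = 26 + 1.82·6 = 36.92.
Planner: ∂(Σu_j)/∂c_i = Σα_j − 1 = 1.82 > 0, so everyone contributes w_i; G^SO = 26, W^SO = 26 + 1.82·26 = 73.32.
Deadweight loss = 36.4.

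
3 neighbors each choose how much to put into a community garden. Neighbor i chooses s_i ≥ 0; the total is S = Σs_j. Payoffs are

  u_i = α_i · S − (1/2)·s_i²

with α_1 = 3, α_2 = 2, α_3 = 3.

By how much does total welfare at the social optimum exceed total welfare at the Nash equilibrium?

43

Neighbor i's FOC: ∂u_i/∂s_i = α_i − s_i = 0, so s_i* = α_i.
NE contributions = (3, 2, 3); S = 8.
W^NE = (Σα)·S − ½Σα_i² = 8² − ½·22 = 53.
Planner sets s_i = Σα_j = 8 for every i, so S^SO = 3·8 = 24.
W^SO = (Σα)·S^SO − ½·3·(Σα)² = (3/2)·8² = 96.
Deadweight loss = W^SO − W^NE = 43.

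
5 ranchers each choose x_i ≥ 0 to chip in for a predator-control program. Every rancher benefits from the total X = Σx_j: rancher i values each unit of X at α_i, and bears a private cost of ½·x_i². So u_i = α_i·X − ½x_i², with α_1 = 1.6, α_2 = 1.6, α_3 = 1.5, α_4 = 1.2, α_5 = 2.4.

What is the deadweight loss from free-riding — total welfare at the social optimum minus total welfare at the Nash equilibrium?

Rancher i's FOC: ∂u_i/∂x_i = α_i − x_i = 0, so x_i* = α_i.
NE contributions = (1.6, 1.6, 1.5, 1.2, 2.4); X = 8.3.
W^NE = (Σα)·X − ½Σα_i² = 8.3² − ½·14.57 = 61.605.
Planner sets x_i = Σα_j = 8.3 for every i, so X^SO = 5·8.3 = 41.5.
W^SO = (Σα)·X^SO − ½·5·(Σα)² = (5/2)·8.3² = 172.225.
Deadweight loss = W^SO − W^NE = 110.62.

110.62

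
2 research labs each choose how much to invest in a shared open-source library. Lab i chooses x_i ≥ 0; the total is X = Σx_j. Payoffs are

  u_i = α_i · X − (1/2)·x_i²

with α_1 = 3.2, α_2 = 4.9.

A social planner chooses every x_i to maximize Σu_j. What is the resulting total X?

16.2

Planner FOC: ∂(Σu_j)/∂x_i = (Σα_j) − x_i = 0, so x_i^SO = Σα_j = 8.1 for every i; X^SO = 16.2.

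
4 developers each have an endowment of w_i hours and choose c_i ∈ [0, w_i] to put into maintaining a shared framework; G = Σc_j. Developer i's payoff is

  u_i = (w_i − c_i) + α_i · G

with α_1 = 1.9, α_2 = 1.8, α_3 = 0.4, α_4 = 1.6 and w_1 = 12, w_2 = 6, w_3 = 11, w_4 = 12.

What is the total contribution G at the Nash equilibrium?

∂u_i/∂c_i = α_i − 1, so developer i contributes w_i if α_i > 1, else 0.
α_i > 1 for i ∈ {1, 2, 4}; NE contributions (12, 6, 0, 12), G = 30.

30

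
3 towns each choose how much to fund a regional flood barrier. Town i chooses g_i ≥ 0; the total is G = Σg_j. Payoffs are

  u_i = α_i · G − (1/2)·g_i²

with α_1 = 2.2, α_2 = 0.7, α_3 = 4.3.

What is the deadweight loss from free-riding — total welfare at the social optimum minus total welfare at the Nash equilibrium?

Town i's FOC: ∂u_i/∂g_i = α_i − g_i = 0, so g_i* = α_i.
NE contributions = (2.2, 0.7, 4.3); G = 7.2.
W^NE = (Σα)·G − ½Σα_i² = 7.2² − ½·23.82 = 39.93.
Planner sets g_i = Σα_j = 7.2 for every i, so G^SO = 3·7.2 = 21.6.
W^SO = (Σα)·G^SO − ½·3·(Σα)² = (3/2)·7.2² = 77.76.
Deadweight loss = W^SO − W^NE = 37.83.

37.83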